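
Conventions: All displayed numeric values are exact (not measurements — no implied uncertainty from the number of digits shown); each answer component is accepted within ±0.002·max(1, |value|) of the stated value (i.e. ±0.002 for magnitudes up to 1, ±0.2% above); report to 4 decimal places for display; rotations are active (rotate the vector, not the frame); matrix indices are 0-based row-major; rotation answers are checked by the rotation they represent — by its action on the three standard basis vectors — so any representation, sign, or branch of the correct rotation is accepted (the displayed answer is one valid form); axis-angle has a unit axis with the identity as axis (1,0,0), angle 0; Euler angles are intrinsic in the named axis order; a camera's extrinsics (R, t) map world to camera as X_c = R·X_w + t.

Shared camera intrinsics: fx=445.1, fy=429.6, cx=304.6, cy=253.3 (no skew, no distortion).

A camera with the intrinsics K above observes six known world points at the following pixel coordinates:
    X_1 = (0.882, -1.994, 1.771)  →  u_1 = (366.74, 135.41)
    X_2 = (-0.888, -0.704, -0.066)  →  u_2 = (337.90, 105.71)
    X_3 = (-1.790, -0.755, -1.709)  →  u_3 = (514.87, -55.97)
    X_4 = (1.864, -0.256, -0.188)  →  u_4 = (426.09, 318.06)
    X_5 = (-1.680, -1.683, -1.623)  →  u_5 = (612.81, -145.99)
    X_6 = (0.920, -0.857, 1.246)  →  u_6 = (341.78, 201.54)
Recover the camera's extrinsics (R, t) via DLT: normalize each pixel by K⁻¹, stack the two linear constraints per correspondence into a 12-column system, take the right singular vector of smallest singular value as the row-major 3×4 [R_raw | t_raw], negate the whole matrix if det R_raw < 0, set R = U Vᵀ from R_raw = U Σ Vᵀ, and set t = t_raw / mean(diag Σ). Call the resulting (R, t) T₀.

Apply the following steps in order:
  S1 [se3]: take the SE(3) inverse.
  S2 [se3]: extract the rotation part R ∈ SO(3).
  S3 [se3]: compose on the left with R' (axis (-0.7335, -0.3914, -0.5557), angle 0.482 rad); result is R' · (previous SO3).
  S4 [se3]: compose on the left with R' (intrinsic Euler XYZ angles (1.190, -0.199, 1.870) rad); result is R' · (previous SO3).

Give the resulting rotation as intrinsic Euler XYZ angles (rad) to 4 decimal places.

source (pnp_recover): camera pose = R=[0.4909 -0.6410 -0.5900; 0.5866 0.7439 -0.3201; 0.6441 -0.1890 0.7412], t=(0.2100, -0.1899, 4.0200)
after S1 (invert_se3): R=[0.4909 0.5866 0.6441; -0.6410 0.7439 -0.1890; -0.5900 -0.3201 0.7412], t=(-2.5810, 1.0356, -2.9166)
after S2 (rot_of_se3): [0.4909 0.5866 0.6441; -0.6410 0.7439 -0.1890; -0.5900 -0.3201 0.7412]
after S3 (compose_so3): [0.3587 0.8149 0.4553; -0.9048 0.4235 -0.0452; -0.2296 -0.3957 0.8892]
after S4 (compose_so3): [0.7893 -0.5539 -0.2650; 0.2962 0.7215 -0.6259; 0.5379 0.4155 0.7335]

rotation (euler_xyz) = (0.7064, -0.2682, 0.6119)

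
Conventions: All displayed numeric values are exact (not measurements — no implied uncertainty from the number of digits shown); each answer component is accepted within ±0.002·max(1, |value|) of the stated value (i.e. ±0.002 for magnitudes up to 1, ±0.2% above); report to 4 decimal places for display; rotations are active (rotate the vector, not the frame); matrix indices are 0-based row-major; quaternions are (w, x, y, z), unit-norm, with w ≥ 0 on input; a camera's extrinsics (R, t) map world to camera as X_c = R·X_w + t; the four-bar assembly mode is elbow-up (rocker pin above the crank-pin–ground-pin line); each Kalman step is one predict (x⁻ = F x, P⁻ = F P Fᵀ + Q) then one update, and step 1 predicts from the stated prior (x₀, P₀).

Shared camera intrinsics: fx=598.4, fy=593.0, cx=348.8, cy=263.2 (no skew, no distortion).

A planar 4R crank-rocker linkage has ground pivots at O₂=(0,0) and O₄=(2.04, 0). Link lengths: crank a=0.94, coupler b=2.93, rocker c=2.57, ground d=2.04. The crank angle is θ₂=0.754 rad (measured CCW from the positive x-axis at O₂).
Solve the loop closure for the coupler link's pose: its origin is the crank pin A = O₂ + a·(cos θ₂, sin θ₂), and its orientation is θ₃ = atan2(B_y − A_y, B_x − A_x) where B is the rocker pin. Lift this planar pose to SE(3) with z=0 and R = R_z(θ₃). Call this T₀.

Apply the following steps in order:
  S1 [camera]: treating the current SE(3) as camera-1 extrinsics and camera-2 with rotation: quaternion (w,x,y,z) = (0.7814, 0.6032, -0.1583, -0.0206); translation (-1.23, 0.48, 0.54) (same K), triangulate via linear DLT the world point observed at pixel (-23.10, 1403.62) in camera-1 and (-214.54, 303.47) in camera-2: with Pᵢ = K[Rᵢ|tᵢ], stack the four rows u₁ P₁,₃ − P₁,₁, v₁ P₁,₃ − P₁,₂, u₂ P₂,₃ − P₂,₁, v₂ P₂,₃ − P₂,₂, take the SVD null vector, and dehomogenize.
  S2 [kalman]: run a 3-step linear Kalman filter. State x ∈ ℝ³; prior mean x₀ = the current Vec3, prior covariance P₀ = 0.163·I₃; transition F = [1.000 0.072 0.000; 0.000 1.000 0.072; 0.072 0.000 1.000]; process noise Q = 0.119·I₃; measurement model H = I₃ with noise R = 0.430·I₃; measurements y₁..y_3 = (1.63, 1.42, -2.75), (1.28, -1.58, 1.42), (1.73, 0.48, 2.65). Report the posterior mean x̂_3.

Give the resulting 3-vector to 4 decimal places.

result = (1.2525, 0.4402, 1.2663)

source (fourbar_fk): coupler pose = R=[0.8108 -0.5854 0.0000; 0.5854 0.8108 0.0000; 0.0000 0.0000 1.0000], t=(0.6852, 0.6435, 0.0000)
after S1 (triangulate): (-0.3645, 1.6351, 0.9130)
after S2 (kf_track): (1.2525, 0.4402, 1.2663)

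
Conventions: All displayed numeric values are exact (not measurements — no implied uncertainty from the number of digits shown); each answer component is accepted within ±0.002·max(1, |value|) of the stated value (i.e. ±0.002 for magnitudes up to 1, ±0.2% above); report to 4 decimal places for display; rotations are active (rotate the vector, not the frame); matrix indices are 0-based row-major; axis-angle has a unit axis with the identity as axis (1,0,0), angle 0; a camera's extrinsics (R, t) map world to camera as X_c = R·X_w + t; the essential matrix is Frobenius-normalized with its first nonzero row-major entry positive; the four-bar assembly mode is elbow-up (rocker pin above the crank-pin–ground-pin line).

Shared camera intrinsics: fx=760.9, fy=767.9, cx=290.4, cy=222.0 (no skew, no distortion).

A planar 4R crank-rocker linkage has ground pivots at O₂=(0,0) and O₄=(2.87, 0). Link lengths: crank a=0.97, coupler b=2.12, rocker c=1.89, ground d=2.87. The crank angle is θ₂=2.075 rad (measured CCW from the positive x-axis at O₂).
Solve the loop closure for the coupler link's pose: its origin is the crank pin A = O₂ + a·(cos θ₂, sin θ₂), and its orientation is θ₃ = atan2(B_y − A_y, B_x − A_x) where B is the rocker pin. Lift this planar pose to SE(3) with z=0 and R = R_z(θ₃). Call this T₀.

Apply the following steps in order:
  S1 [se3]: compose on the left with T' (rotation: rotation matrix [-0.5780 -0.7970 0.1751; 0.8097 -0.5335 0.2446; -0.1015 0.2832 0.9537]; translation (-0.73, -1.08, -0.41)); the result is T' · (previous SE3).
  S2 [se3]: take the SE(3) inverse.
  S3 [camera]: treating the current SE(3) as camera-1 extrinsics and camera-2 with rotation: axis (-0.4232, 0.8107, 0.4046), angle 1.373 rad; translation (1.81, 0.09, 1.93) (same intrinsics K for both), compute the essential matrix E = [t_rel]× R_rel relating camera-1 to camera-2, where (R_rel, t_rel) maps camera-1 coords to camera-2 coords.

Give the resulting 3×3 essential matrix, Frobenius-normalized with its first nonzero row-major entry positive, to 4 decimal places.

matrix = [0.3311 -0.0126 0.4634; 0.6199 0.0894 -0.2222; 0.0214 0.0521 -0.4802]

source (fourbar_fk): coupler pose = R=[0.9677 -0.2522 0.0000; 0.2522 0.9677 0.0000; 0.0000 0.0000 1.0000], t=(-0.4686, 0.8493, 0.0000)
after S1 (compose_se3): R=[-0.7603 -0.6255 0.1751; 0.6490 -0.7204 0.2446; -0.0268 0.2996 0.9537], t=(-1.1360, -1.9125, -0.1219)
after S2 (invert_se3): R=[-0.7603 0.6490 -0.0268; -0.6255 -0.7204 0.2996; 0.1751 0.2446 0.9537], t=(0.3741, -2.0518, 0.7830)
after S3 (essential): [0.3311 -0.0126 0.4634; 0.6199 0.0894 -0.2222; 0.0214 0.0521 -0.4802]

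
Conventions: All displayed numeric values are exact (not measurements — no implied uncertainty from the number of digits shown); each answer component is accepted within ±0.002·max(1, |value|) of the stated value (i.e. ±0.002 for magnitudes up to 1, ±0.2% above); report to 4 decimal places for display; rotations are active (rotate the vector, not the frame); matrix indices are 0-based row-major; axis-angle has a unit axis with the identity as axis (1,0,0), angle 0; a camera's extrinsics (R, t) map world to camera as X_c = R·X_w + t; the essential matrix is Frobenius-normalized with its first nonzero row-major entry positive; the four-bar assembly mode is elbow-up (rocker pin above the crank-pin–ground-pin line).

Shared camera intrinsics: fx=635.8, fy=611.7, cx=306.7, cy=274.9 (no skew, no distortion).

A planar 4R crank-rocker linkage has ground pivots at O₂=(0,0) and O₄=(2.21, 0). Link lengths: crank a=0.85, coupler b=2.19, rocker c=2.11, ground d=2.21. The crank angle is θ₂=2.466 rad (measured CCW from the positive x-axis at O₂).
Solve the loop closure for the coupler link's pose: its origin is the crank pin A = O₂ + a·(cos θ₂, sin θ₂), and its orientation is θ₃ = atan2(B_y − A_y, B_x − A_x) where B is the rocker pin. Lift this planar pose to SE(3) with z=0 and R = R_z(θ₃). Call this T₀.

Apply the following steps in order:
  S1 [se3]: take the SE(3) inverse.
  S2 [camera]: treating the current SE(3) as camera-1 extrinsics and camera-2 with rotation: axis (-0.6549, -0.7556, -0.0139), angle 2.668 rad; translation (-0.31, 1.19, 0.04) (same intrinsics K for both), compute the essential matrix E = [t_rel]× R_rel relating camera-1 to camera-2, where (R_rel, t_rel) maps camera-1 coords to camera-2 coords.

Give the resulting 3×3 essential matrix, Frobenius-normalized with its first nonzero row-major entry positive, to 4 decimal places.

source (fourbar_fk): coupler pose = R=[0.8134 -0.5817 0.0000; 0.5817 0.8134 0.0000; 0.0000 0.0000 1.0000], t=(-0.6633, 0.5316, 0.0000)
after S1 (invert_se3): R=[0.8134 0.5817 0.0000; -0.5817 0.8134 0.0000; 0.0000 0.0000 1.0000], t=(0.2303, -0.8182, 0.0000)
after S2 (essential): [0.3464 -0.3810 -0.4339; -0.1778 -0.1565 0.2930; -0.1024 -0.5693 0.2646]

matrix = [0.3464 -0.3810 -0.4339; -0.1778 -0.1565 0.2930; -0.1024 -0.5693 0.2646]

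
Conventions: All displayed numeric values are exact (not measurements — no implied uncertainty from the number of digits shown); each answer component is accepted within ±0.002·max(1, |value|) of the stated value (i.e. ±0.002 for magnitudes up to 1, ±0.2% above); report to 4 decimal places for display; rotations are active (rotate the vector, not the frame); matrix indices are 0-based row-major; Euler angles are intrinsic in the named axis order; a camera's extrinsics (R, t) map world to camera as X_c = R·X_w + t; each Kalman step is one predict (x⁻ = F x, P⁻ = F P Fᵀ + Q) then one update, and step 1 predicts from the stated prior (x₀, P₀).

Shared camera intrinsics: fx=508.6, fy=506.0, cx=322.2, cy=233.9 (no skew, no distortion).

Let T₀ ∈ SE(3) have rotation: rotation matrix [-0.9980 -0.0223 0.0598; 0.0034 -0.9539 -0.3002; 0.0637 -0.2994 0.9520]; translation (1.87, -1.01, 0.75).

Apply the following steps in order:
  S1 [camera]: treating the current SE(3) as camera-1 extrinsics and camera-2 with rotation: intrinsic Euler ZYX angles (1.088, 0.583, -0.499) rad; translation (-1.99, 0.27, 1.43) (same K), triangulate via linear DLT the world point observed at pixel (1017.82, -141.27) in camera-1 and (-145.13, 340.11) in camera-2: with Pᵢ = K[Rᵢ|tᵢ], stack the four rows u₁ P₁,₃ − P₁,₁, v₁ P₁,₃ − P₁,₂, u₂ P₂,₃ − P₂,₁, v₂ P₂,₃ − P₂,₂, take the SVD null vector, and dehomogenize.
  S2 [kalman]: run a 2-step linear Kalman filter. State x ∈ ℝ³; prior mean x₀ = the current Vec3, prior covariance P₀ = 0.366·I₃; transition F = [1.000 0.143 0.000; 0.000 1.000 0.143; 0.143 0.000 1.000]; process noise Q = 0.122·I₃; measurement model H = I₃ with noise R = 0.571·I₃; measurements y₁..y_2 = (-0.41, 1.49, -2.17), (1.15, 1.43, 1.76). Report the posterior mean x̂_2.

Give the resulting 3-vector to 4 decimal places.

after S1 (triangulate): (-0.7855, 0.0575, 1.3836)
after S2 (kf_track): (0.2264, 1.1230, 0.5687)

result = (0.2264, 1.1230, 0.5687)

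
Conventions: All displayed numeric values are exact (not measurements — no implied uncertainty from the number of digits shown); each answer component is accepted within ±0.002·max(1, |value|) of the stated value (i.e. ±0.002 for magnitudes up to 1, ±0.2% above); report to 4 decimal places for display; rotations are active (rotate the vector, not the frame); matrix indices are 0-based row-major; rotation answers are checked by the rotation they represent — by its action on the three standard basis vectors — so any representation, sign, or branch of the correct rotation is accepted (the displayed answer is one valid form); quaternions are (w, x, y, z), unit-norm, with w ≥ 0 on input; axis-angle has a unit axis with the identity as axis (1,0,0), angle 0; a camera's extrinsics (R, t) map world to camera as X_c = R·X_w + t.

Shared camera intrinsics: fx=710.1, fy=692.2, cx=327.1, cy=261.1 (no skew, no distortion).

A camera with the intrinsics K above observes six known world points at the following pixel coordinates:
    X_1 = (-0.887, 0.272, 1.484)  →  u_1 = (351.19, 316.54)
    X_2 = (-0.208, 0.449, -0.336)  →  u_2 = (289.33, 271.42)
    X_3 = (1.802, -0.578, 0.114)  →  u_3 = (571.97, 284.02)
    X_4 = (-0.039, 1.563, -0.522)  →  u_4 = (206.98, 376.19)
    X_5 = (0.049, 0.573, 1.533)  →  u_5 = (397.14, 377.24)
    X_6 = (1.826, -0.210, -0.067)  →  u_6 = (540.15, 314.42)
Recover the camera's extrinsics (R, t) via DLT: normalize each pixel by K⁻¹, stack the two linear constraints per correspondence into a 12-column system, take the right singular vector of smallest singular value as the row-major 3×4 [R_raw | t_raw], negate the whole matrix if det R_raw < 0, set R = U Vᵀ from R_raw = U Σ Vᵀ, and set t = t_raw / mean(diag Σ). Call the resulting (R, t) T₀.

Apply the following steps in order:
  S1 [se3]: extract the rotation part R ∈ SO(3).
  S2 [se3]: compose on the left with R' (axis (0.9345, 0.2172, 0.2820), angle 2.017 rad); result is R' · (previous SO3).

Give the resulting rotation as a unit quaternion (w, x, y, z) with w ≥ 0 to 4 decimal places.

source (pnp_recover): camera pose = R=[0.6357 -0.5836 0.5053; 0.3359 0.7985 0.4996; -0.6950 -0.1479 0.7036], t=(0.2399, -0.0300, 6.2500)
after S1 (rot_of_se3): [0.6357 -0.5836 0.5053; 0.3359 0.7985 0.4996; -0.6950 -0.1479 0.7036]
after S2 (compose_so3): [0.1342 -0.5336 0.8350; 0.7491 -0.4970 -0.4380; 0.6487 0.6843 0.3331]

rotation (quat) = (0.4925, 0.5697, 0.0946, 0.6511)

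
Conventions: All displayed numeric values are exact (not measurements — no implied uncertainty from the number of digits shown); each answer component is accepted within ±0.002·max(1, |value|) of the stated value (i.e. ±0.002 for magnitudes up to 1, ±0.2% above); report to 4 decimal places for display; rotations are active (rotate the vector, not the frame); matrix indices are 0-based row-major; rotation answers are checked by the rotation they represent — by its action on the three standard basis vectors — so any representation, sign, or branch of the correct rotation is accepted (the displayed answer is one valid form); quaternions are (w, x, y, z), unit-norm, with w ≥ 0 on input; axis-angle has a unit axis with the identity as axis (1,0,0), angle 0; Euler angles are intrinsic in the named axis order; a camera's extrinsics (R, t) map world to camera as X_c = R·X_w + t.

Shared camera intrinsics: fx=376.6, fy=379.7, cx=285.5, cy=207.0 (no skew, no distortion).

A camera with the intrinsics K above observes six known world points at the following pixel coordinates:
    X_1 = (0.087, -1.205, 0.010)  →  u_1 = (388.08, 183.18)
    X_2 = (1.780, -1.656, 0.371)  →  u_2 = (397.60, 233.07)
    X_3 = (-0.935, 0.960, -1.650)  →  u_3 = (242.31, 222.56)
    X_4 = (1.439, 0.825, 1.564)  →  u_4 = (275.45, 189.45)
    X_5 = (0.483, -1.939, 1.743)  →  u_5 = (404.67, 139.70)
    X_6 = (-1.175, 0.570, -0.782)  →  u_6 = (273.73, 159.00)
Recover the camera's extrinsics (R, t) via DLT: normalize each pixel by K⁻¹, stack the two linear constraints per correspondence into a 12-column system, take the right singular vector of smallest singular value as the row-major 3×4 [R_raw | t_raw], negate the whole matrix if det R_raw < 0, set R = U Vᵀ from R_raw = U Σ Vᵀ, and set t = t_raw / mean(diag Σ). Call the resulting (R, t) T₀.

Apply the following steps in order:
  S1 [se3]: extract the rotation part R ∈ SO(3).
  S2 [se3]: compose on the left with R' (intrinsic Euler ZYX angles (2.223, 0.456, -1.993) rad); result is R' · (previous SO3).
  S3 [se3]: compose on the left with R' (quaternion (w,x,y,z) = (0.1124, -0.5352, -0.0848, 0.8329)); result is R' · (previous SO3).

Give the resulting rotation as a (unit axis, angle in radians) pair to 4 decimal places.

source (pnp_recover): camera pose = R=[0.0799 -0.9967 -0.0112; 0.7108 0.0648 -0.7004; 0.6989 0.0480 0.7137], t=(0.5000, -0.3700, 6.2602)
after S1 (rot_of_se3): [0.0799 -0.9967 -0.0112; 0.7108 0.0648 -0.7004; 0.6989 0.0480 0.7137]
after S2 (compose_so3): [-0.0689 0.5505 -0.8320; -0.4803 -0.7493 -0.4560; -0.8744 0.3681 0.3160]
after S3 (compose_so3): [0.8703 -0.4842 0.0906; 0.4604 0.8649 0.2000; -0.1752 -0.1324 0.9756]

rotation (axis_angle) = ((-0.3209, 0.2565, 0.9117), 0.5445)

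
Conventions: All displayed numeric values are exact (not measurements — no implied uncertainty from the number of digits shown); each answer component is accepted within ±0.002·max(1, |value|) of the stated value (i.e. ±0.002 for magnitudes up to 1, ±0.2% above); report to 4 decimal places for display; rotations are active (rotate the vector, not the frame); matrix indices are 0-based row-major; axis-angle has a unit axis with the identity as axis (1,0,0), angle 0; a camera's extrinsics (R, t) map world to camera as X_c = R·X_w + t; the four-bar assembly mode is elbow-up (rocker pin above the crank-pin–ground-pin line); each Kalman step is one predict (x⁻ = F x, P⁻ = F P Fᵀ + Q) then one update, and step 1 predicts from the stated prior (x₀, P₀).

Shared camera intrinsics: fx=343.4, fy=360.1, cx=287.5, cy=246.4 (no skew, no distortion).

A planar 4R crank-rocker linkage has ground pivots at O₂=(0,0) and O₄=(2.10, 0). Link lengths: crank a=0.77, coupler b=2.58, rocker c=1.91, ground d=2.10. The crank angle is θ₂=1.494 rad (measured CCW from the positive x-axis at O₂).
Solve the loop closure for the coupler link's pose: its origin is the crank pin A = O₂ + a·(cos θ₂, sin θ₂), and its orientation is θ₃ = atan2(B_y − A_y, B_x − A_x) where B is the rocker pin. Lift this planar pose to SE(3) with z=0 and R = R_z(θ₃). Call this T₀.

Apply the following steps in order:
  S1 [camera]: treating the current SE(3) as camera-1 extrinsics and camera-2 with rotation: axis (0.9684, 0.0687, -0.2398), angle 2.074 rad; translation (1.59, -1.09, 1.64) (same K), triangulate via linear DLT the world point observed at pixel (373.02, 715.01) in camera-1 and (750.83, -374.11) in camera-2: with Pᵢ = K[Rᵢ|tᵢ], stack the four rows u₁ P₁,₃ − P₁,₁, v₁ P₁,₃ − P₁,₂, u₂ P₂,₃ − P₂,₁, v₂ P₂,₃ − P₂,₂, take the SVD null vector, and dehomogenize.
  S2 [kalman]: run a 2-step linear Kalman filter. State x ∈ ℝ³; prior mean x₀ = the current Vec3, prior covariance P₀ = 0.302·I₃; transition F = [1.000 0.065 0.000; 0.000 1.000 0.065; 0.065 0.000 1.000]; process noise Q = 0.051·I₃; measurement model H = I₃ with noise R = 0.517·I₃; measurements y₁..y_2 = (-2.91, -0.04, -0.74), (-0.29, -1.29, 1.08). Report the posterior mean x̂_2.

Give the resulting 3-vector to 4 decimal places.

result = (-0.6724, -0.1845, 0.5553)

source (fourbar_fk): coupler pose = R=[0.9006 -0.4346 0.0000; 0.4346 0.9006 0.0000; 0.0000 0.0000 1.0000], t=(0.0591, 0.7677, 0.0000)
after S1 (triangulate): (0.5551, 0.6029, 1.1926)
after S2 (kf_track): (-0.6724, -0.1845, 0.5553)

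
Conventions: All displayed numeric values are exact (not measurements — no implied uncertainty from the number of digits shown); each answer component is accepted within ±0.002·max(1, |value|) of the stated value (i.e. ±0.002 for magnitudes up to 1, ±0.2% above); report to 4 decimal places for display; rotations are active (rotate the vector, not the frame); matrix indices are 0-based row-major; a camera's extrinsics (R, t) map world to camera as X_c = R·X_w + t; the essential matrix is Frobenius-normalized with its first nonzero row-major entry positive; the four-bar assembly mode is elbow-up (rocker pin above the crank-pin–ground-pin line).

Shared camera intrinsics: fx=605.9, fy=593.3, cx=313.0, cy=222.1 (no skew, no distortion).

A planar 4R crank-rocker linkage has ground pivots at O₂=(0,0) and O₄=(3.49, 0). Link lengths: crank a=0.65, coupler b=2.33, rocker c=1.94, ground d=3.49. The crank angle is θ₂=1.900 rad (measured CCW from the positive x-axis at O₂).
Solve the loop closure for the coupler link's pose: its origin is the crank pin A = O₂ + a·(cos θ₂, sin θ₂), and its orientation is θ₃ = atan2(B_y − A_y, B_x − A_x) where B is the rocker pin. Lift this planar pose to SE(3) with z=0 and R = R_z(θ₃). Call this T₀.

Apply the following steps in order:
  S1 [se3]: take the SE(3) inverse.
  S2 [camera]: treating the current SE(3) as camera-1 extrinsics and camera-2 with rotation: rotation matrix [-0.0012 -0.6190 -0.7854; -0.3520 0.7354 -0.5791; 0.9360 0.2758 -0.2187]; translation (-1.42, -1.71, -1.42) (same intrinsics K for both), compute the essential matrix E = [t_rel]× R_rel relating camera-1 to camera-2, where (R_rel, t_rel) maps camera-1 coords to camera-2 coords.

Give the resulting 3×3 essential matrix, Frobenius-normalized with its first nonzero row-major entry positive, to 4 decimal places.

matrix = [0.3660 -0.3171 0.1577; -0.5479 -0.2343 -0.2023; -0.0073 0.5862 -0.0308]

source (fourbar_fk): coupler pose = R=[0.9594 -0.2820 0.0000; 0.2820 0.9594 0.0000; 0.0000 0.0000 1.0000], t=(-0.2101, 0.6151, 0.0000)
after S1 (invert_se3): R=[0.9594 0.2820 0.0000; -0.2820 0.9594 0.0000; 0.0000 0.0000 1.0000], t=(0.0282, -0.6494, 0.0000)
after S2 (essential): [0.3660 -0.3171 0.1577; -0.5479 -0.2343 -0.2023; -0.0073 0.5862 -0.0308]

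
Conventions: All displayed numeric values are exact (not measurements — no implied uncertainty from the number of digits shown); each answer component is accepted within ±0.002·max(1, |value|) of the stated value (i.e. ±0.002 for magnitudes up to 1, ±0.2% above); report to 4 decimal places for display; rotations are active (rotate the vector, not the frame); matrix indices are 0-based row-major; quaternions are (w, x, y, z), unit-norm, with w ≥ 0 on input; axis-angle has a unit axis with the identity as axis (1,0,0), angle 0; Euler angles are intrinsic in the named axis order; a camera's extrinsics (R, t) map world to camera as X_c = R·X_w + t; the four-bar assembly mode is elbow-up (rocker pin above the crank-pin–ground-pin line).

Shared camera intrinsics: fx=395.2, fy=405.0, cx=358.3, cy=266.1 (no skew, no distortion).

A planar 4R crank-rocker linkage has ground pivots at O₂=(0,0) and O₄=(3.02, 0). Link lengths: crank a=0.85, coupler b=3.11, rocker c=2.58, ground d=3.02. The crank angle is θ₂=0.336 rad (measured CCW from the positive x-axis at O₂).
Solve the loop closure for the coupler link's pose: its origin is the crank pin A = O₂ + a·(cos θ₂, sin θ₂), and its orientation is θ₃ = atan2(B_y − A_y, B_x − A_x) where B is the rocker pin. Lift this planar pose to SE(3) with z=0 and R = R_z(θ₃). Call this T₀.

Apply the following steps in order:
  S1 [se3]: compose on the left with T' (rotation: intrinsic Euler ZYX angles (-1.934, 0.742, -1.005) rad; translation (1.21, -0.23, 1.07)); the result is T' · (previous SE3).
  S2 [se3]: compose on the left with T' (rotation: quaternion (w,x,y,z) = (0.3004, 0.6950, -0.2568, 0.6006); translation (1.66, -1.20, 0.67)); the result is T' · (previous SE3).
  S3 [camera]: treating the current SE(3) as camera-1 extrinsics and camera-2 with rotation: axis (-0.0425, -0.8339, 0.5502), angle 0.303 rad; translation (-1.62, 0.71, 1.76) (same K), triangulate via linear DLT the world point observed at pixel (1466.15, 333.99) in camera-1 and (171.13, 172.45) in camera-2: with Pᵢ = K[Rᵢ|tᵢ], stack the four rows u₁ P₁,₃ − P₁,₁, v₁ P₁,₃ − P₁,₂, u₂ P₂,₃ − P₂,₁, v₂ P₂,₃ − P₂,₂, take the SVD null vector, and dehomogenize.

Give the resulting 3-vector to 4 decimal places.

result = (0.2652, -1.4578, 1.1597)

source (fourbar_fk): coupler pose = R=[0.6742 -0.7386 0.0000; 0.7386 0.6742 0.0000; 0.0000 0.0000 1.0000], t=(0.8025, 0.2803, 0.0000)
after S1 (compose_se3): R=[0.3432 0.6679 0.6604; -0.2114 0.7400 -0.6385; -0.9152 0.0796 0.3952], t=(1.1971, -0.6869, 0.3533)
after S2 (compose_se3): R=[-0.4208 -0.3791 0.8241; 0.8111 -0.5640 0.1547; 0.4062 0.7336 0.5449], t=(2.5690, -0.9796, 1.7446)
after S3 (triangulate): (0.2652, -1.4578, 1.1597)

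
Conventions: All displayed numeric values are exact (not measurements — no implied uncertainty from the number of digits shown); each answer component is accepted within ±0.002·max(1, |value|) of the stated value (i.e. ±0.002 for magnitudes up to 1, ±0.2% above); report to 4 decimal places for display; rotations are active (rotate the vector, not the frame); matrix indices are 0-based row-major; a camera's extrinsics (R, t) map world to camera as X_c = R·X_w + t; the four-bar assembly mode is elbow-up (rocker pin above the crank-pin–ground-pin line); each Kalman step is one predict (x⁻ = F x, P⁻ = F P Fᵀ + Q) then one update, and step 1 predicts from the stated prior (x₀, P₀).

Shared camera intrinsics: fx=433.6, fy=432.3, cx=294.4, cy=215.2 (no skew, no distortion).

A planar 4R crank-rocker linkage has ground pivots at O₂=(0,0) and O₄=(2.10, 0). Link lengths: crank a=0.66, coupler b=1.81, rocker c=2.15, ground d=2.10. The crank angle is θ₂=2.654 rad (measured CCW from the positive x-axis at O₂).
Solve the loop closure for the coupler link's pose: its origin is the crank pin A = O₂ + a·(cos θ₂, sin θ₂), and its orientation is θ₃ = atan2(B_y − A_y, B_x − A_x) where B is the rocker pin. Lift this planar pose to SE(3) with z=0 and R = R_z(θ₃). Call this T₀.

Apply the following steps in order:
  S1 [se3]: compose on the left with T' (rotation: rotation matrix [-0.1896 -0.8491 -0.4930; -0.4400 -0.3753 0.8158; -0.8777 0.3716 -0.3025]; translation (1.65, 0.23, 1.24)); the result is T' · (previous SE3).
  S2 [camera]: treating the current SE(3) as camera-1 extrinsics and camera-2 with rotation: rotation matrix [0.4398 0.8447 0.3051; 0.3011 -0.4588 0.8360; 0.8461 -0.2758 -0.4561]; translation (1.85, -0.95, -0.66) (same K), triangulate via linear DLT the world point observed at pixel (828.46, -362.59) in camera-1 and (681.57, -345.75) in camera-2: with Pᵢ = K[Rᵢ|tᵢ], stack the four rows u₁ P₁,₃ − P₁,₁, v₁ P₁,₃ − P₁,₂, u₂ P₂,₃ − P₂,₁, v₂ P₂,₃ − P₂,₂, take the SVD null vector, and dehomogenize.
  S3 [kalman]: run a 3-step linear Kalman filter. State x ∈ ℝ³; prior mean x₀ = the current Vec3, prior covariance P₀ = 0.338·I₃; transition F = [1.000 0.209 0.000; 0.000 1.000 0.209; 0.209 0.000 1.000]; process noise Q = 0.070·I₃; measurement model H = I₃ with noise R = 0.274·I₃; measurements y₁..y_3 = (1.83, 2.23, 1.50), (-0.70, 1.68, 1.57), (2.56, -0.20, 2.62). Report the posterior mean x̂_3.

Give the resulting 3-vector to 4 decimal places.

source (fourbar_fk): coupler pose = R=[0.6952 -0.7188 0.0000; 0.7188 0.6952 0.0000; 0.0000 0.0000 1.0000], t=(-0.5831, 0.3092, 0.0000)
after S1 (compose_se3): R=[-0.7422 -0.4541 -0.4930; -0.5757 0.0553 0.8158; -0.3431 0.8892 -0.3025], t=(1.4980, 0.3705, 1.8667)
after S2 (triangulate): (1.2569, -0.6283, -1.9050)
after S3 (kf_track): (1.6937, 0.9294, 1.7948)

result = (1.6937, 0.9294, 1.7948)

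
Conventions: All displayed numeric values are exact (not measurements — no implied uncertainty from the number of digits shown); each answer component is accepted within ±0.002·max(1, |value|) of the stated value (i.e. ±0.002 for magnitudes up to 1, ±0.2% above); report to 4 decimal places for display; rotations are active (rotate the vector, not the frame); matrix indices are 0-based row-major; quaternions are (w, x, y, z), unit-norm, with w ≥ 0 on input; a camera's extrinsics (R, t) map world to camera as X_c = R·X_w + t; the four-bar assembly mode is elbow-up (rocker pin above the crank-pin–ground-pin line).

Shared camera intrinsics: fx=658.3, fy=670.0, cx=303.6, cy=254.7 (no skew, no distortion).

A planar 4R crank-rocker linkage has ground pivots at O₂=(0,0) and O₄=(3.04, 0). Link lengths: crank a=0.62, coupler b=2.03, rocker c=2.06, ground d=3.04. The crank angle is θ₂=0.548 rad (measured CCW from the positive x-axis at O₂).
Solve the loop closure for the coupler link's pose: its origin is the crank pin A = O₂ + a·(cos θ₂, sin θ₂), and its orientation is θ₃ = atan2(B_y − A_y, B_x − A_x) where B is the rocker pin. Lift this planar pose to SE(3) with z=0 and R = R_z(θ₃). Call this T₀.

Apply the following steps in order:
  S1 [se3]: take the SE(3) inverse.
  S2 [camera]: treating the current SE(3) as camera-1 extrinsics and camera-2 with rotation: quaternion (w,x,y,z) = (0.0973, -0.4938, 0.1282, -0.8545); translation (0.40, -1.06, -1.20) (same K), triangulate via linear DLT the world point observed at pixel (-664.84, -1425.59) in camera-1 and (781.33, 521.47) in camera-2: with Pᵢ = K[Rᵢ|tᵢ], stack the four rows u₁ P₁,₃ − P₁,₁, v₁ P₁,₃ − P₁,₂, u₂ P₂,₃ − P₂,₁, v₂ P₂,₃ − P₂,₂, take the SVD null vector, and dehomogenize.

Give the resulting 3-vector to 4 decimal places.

result = (1.0845, -1.8134, 0.7592)

source (fourbar_fk): coupler pose = R=[0.7075 -0.7067 0.0000; 0.7067 0.7075 0.0000; 0.0000 0.0000 1.0000], t=(0.5292, 0.3230, 0.0000)
after S1 (invert_se3): R=[0.7075 0.7067 0.0000; -0.7067 0.7075 0.0000; 0.0000 0.0000 1.0000], t=(-0.6027, 0.1454, 0.0000)
after S2 (triangulate): (1.0845, -1.8134, 0.7592)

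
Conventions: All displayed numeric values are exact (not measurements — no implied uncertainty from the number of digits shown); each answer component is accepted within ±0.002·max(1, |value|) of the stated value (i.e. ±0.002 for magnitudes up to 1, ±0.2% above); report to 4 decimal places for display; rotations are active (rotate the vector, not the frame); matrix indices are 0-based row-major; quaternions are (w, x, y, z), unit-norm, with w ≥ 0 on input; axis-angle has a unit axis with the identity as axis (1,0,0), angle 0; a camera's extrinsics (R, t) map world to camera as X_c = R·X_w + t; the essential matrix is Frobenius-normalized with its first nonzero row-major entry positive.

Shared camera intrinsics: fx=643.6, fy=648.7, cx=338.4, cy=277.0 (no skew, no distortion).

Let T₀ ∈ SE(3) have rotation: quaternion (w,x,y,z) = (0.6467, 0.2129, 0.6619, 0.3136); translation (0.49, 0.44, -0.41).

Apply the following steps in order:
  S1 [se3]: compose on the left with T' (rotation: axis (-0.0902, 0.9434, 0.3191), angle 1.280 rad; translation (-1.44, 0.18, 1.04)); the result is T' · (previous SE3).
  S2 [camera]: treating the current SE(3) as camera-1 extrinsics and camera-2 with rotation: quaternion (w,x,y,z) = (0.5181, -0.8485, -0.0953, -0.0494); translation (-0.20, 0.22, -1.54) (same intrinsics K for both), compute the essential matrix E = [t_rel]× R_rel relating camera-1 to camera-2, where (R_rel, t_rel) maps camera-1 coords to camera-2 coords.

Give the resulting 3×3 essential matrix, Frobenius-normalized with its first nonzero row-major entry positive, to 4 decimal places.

after S1 (compose_se3): R=[-0.9114 0.3126 0.2676; 0.3981 0.8344 0.3813; -0.1041 0.4540 -0.8849], t=(-1.8200, 0.5821, 0.4962)
after S2 (essential): [0.0945 0.1324 0.4917; -0.1359 0.6735 0.0081; -0.1390 0.0991 -0.4800]

matrix = [0.0945 0.1324 0.4917; -0.1359 0.6735 0.0081; -0.1390 0.0991 -0.4800]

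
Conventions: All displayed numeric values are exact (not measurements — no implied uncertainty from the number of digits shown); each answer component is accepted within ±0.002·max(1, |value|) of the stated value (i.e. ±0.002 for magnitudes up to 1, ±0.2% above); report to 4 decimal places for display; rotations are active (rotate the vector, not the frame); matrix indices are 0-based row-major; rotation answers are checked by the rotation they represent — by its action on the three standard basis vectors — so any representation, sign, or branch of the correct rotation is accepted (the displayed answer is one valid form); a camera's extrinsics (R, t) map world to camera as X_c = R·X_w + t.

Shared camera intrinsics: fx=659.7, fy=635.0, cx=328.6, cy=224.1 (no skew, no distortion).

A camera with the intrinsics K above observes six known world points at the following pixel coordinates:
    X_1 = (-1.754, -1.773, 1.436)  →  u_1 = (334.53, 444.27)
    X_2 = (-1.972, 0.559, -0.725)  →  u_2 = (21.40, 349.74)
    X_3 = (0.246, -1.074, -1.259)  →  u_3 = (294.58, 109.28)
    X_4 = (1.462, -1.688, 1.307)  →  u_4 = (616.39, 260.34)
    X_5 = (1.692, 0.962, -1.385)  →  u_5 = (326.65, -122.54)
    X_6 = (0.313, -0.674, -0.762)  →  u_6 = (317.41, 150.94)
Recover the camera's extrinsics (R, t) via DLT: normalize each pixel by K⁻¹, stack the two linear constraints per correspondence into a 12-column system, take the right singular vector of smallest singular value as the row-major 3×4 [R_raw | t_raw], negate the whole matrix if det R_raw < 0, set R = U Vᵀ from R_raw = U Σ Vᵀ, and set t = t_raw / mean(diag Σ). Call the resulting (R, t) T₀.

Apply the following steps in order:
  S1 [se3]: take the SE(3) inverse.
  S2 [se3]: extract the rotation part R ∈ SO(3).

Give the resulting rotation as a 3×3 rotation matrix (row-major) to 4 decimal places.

source (pnp_recover): camera pose = R=[0.7346 -0.3519 0.5801; -0.5788 0.1212 0.8064; -0.3541 -0.9282 -0.1147], t=(-0.1100, 0.3000, 4.4091)
after S1 (invert_se3): R=[0.7346 -0.5788 -0.3541; -0.3519 0.1212 -0.9282; 0.5801 0.8064 -0.1147], t=(1.8157, 4.0173, 0.3274)
after S2 (rot_of_se3): [0.7346 -0.5788 -0.3541; -0.3519 0.1212 -0.9282; 0.5801 0.8064 -0.1147]

rotation (matrix) = ((0.7346, -0.5788, -0.3541), (-0.3519, 0.1212, -0.9282), (0.5801, 0.8064, -0.1147))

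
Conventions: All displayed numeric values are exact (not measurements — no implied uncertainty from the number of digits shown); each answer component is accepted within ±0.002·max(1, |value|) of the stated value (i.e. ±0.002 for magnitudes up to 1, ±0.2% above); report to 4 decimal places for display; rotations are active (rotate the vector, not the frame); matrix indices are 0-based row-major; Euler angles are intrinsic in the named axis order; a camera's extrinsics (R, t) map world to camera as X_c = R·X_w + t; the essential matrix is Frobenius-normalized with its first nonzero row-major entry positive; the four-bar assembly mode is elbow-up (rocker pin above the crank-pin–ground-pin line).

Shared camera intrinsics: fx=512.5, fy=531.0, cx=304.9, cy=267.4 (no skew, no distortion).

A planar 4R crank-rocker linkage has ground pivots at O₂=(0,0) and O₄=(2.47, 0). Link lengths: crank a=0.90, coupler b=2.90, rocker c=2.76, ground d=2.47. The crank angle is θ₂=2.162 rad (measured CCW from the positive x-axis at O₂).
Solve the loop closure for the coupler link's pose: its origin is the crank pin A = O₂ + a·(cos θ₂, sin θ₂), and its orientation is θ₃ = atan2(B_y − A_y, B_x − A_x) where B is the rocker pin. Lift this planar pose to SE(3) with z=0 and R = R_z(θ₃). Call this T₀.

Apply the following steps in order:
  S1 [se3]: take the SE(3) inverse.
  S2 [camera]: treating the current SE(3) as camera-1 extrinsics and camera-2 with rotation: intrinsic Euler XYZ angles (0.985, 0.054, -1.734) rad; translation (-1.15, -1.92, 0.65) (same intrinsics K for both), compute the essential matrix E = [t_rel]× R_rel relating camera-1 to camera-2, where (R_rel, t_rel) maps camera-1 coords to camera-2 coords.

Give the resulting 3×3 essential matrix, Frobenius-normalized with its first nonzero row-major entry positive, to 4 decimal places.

source (fourbar_fk): coupler pose = R=[0.7555 -0.6552 0.0000; 0.6552 0.7555 0.0000; 0.0000 0.0000 1.0000], t=(-0.5016, 0.7472, 0.0000)
after S1 (invert_se3): R=[0.7555 0.6552 0.0000; -0.6552 0.7555 0.0000; 0.0000 0.0000 1.0000], t=(-0.1106, -0.8932, 0.0000)
after S2 (essential): [0.5933 -0.3614 -0.0530; 0.0903 0.3387 0.0849; 0.3720 0.4779 0.1332]

matrix = [0.5933 -0.3614 -0.0530; 0.0903 0.3387 0.0849; 0.3720 0.4779 0.1332]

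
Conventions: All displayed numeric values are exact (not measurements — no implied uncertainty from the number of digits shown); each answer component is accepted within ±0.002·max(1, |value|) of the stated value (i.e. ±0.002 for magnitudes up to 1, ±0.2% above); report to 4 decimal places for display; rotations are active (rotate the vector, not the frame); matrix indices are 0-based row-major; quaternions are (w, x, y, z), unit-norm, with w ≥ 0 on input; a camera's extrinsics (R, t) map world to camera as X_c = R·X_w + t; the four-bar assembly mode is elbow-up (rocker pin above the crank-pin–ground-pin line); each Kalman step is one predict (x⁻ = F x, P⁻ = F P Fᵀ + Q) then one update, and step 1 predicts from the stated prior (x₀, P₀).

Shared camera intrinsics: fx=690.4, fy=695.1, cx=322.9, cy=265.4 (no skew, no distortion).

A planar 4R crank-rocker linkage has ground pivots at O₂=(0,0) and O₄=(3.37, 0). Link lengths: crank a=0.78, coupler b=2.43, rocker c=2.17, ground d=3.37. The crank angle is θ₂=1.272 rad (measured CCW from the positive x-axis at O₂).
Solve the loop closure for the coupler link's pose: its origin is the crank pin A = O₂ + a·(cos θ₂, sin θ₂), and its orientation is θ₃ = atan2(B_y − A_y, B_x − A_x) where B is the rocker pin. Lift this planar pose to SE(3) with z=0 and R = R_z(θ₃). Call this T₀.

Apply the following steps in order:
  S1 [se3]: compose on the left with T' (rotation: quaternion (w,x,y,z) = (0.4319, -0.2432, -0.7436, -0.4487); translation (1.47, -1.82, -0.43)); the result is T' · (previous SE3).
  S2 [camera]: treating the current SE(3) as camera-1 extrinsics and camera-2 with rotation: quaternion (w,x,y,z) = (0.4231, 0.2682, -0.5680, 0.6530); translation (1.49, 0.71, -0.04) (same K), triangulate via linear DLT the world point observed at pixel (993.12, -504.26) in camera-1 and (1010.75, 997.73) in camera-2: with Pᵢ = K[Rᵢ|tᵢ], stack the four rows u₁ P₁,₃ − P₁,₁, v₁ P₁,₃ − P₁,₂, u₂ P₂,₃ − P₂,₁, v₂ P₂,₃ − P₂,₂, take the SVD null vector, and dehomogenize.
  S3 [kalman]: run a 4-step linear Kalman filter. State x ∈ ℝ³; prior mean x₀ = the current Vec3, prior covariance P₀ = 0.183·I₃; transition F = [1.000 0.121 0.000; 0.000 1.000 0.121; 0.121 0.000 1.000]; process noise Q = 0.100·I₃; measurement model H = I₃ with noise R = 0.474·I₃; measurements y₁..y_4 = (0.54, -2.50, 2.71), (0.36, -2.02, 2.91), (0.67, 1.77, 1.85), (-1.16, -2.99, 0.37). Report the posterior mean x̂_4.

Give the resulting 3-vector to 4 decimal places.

result = (-0.1466, -1.1306, 1.2309)

source (fourbar_fk): coupler pose = R=[0.8756 -0.4830 0.0000; 0.4830 0.8756 0.0000; 0.0000 0.0000 1.0000], t=(0.2296, 0.7454, 0.0000)
after S1 (compose_se3): R=[-0.0834 0.9018 -0.4241; 0.2087 0.4319 0.8774; 0.9744 -0.0153 -0.2242], t=(1.9118, -1.4689, 0.1085)
after S2 (triangulate): (1.3680, -0.5070, -0.3216)
after S3 (kf_track): (-0.1466, -1.1306, 1.2309)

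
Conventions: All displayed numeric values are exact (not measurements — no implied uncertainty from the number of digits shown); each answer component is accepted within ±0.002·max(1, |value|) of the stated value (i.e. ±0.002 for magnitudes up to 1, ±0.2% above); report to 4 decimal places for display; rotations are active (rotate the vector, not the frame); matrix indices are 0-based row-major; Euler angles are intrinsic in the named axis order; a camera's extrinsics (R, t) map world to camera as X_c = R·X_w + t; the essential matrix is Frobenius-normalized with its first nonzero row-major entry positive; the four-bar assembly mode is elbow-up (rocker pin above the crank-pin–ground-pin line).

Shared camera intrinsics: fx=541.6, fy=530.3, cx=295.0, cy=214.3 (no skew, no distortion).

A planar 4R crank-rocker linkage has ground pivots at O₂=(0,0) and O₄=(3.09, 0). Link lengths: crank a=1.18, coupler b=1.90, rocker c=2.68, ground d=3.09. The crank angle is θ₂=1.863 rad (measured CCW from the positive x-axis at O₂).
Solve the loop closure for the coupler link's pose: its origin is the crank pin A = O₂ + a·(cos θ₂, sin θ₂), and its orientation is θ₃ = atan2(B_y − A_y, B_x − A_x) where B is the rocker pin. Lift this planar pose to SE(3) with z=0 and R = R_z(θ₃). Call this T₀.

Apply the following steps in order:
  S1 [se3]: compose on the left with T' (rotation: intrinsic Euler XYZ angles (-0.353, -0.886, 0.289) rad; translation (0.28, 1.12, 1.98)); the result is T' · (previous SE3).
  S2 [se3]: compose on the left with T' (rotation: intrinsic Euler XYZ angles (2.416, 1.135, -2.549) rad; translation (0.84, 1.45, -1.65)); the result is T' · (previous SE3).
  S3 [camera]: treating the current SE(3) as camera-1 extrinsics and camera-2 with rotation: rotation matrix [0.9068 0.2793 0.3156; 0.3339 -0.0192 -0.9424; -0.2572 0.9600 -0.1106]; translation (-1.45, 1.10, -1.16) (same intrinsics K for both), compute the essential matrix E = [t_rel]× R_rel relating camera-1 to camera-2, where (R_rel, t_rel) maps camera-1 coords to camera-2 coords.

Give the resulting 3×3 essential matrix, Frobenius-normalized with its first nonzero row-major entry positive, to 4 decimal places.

source (fourbar_fk): coupler pose = R=[0.8818 -0.4716 0.0000; 0.4716 0.8818 0.0000; 0.0000 0.0000 1.0000], t=(-0.3399, 1.1300, 0.0000)
after S1 (compose_se3): R=[0.4496 -0.4449 -0.7745; 0.8503 0.4787 0.2187; 0.2735 -0.7569 0.5935], t=(-0.1298, 1.8720, 1.1682)
after S2 (compose_se3): R=[0.2910 -0.4175 0.8608; 0.7002 0.7060 0.1058; -0.6519 0.5720 0.4978], t=(2.3858, 2.9239, -2.2191)
after S3 (essential): [0.0410 -0.0498 -0.0947; 0.3853 -0.3661 -0.4532; -0.4465 0.1796 -0.5171]

matrix = [0.0410 -0.0498 -0.0947; 0.3853 -0.3661 -0.4532; -0.4465 0.1796 -0.5171]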